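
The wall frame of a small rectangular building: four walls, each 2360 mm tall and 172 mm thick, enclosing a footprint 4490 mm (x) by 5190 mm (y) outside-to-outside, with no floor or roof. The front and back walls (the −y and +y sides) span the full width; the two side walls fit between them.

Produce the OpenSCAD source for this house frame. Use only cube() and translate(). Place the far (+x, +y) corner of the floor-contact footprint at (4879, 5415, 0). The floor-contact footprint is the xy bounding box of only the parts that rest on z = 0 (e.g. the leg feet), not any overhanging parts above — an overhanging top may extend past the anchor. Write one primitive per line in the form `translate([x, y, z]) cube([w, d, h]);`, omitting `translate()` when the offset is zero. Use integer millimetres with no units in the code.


translate([389, 225, 0]) cube([4490, 172, 2360]);
translate([389, 5243, 0]) cube([4490, 172, 2360]);
translate([389, 397, 0]) cube([172, 4846, 2360]);
translate([4707, 397, 0]) cube([172, 4846, 2360]);


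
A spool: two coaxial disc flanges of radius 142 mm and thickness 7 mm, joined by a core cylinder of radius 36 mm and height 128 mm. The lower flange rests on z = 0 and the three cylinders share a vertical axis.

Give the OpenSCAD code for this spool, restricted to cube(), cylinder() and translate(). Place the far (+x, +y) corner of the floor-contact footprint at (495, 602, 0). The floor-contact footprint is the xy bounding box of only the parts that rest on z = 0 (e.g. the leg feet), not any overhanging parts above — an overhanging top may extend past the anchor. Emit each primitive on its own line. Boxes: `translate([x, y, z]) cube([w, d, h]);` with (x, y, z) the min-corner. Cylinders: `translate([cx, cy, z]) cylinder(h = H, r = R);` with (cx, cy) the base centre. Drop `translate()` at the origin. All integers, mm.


translate([353, 460, 0]) cylinder(h = 7, r = 142);
translate([353, 460, 7]) cylinder(h = 128, r = 36);
translate([353, 460, 135]) cylinder(h = 7, r = 142);


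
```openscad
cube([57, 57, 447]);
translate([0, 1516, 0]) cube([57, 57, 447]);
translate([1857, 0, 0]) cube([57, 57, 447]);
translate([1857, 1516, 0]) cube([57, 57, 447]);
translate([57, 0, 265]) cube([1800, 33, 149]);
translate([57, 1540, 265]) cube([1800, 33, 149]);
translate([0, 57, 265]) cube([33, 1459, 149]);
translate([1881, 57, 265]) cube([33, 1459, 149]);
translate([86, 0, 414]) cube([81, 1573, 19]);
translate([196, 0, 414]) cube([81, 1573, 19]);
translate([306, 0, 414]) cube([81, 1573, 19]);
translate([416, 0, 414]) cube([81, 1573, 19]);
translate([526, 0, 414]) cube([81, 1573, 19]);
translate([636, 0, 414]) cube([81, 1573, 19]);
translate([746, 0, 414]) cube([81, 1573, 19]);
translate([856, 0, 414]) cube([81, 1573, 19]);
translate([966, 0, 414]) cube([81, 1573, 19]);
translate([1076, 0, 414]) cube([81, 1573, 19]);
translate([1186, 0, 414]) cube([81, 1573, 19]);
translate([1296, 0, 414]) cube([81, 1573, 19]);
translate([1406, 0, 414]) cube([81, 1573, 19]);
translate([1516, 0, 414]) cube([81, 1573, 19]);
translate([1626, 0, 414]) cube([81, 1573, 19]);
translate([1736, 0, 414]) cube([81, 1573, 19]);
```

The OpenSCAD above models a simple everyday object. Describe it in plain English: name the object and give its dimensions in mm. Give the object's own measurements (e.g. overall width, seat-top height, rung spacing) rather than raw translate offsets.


A bed frame 1914 mm long (x) by 1573 mm wide (y). Four 57×57 mm corner posts, 447 mm tall, at the corners of the footprint. Four rails of 33 mm thickness and 149 mm height run between adjacent posts with their undersides at z = 265 mm, their outer faces flush with the outside of the frame (the two x-running rails run between the posts' inner faces; the two y-running rails run between the posts' inner faces). 16 slats, each 81 mm wide (x) and 19 mm thick, lie across the top of the two x-running rails, running the full 1573 mm width of the frame in y; along x they sit between the end posts with a 29 mm gap after the −x posts and between neighbouring slats, leaving 40 mm before the +x posts.


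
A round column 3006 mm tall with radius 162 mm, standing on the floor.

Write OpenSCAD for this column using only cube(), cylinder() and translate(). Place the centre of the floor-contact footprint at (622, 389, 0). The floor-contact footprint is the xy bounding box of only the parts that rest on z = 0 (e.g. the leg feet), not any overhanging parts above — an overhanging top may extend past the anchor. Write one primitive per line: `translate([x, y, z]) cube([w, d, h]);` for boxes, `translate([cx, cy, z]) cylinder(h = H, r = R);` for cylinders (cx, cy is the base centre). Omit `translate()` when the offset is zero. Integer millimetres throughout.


translate([622, 389, 0]) cylinder(h = 3006, r = 162);


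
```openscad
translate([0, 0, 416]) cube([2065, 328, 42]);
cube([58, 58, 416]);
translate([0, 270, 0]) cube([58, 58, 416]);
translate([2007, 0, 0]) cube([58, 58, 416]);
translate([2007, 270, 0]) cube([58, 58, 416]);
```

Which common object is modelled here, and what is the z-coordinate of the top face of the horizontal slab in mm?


A bench. The seat-top height is 458 mm.

A long slab on four corner posts — a bench. The slab sits at z = 416 with thickness 42, so the top is 416 + 42 = 458 mm.


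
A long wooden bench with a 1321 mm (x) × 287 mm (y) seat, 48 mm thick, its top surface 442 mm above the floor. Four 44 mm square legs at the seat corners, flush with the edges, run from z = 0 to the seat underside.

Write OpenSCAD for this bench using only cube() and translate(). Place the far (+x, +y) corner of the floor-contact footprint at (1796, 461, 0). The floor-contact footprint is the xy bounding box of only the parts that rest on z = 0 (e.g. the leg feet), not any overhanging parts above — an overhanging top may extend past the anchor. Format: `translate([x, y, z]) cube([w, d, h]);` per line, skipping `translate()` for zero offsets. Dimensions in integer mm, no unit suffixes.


// leg_h = 442 − 48 = 394
translate([475, 174, 394]) cube([1321, 287, 48]);
translate([475, 174, 0]) cube([44, 44, 394]);
translate([475, 417, 0]) cube([44, 44, 394]);
translate([1752, 174, 0]) cube([44, 44, 394]);
translate([1752, 417, 0]) cube([44, 44, 394]);


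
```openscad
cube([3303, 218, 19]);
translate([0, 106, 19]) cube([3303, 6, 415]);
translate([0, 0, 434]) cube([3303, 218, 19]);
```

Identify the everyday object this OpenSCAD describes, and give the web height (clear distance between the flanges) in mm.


An I-beam. The web height is 415 mm.

Two wide flanges with a thin centred web — an I-beam. Overall 453 mm minus two 19 mm flanges gives a web of 453 − 2·19 = 415 mm.


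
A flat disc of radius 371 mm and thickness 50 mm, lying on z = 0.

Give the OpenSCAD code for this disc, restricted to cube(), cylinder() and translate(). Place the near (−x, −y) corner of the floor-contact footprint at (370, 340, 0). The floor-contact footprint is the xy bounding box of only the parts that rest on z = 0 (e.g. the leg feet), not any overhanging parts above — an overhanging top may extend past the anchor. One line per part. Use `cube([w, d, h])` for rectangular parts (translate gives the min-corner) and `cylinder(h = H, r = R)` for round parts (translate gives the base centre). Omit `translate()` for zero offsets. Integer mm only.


translate([741, 711, 0]) cylinder(h = 50, r = 371);


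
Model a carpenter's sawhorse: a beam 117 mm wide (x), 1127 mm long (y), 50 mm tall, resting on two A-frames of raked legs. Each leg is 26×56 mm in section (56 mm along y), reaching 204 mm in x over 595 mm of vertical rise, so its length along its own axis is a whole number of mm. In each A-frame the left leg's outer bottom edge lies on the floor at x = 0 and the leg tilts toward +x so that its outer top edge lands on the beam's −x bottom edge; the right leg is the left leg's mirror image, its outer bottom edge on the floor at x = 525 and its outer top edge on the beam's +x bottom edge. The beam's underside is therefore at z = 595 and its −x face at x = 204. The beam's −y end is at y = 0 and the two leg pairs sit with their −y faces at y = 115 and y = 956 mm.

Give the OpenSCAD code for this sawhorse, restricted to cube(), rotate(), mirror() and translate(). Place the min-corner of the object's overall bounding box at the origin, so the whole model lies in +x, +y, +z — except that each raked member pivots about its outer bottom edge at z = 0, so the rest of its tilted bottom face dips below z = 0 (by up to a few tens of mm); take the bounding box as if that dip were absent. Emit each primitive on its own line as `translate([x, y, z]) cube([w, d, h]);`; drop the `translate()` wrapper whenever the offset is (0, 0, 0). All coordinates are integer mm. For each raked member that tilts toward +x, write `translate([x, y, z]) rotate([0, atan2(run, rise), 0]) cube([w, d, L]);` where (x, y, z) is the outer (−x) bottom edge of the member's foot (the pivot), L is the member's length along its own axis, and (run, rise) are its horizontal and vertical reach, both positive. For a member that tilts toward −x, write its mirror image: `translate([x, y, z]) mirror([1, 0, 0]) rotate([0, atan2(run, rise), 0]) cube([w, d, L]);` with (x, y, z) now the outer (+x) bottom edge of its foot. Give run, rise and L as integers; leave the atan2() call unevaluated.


translate([204, 0, 595]) cube([117, 1127, 50]);
translate([0, 115, 0]) rotate([0, atan2(204, 595), 0]) cube([26, 56, 629]);
translate([525, 115, 0]) mirror([1, 0, 0]) rotate([0, atan2(204, 595), 0]) cube([26, 56, 629]);
translate([0, 956, 0]) rotate([0, atan2(204, 595), 0]) cube([26, 56, 629]);
translate([525, 956, 0]) mirror([1, 0, 0]) rotate([0, atan2(204, 595), 0]) cube([26, 56, 629]);


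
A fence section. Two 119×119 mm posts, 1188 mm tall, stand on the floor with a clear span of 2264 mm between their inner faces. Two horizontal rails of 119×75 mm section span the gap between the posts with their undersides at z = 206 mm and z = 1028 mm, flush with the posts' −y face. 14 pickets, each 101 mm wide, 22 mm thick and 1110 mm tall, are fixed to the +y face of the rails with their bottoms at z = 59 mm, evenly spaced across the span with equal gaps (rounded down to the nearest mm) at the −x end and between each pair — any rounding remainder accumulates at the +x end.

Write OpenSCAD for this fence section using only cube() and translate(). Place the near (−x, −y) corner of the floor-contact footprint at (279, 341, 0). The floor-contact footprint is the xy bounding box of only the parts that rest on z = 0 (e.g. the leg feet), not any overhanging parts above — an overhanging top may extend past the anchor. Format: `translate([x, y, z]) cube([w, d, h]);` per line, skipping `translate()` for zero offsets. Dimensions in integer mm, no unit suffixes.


translate([279, 341, 0]) cube([119, 119, 1188]);
translate([2662, 341, 0]) cube([119, 119, 1188]);
translate([398, 341, 206]) cube([2264, 119, 75]);
translate([398, 341, 1028]) cube([2264, 119, 75]);
translate([454, 460, 59]) cube([101, 22, 1110]);
translate([611, 460, 59]) cube([101, 22, 1110]);
translate([768, 460, 59]) cube([101, 22, 1110]);
translate([925, 460, 59]) cube([101, 22, 1110]);
translate([1082, 460, 59]) cube([101, 22, 1110]);
translate([1239, 460, 59]) cube([101, 22, 1110]);
translate([1396, 460, 59]) cube([101, 22, 1110]);
translate([1553, 460, 59]) cube([101, 22, 1110]);
translate([1710, 460, 59]) cube([101, 22, 1110]);
translate([1867, 460, 59]) cube([101, 22, 1110]);
translate([2024, 460, 59]) cube([101, 22, 1110]);
translate([2181, 460, 59]) cube([101, 22, 1110]);
translate([2338, 460, 59]) cube([101, 22, 1110]);
translate([2495, 460, 59]) cube([101, 22, 1110]);


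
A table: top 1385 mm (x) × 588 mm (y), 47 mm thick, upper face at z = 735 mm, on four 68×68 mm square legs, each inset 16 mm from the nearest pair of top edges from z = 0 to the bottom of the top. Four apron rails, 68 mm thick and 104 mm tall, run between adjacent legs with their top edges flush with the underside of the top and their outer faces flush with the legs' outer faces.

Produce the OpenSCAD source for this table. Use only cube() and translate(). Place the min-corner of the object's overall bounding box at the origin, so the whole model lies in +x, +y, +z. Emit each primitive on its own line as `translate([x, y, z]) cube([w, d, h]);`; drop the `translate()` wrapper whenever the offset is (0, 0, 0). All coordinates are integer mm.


// leg_h = 735 - 47 = 688
// apron z = 688 - 104 = 584
translate([0, 0, 688]) cube([1385, 588, 47]);
translate([16, 16, 0]) cube([68, 68, 688]);
translate([1301, 16, 0]) cube([68, 68, 688]);
translate([16, 504, 0]) cube([68, 68, 688]);
translate([1301, 504, 0]) cube([68, 68, 688]);
translate([84, 16, 584]) cube([1217, 68, 104]);
translate([84, 504, 584]) cube([1217, 68, 104]);
translate([16, 84, 584]) cube([68, 420, 104]);
translate([1301, 84, 584]) cube([68, 420, 104]);


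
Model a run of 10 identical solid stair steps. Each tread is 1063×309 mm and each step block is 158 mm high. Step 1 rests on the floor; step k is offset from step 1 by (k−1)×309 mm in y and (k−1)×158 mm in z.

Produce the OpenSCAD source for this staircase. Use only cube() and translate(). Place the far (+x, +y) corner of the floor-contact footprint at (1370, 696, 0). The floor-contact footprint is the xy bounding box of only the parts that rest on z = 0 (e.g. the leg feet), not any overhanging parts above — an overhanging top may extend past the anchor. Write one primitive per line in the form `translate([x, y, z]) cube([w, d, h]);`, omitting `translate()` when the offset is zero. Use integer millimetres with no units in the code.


translate([307, 387, 0]) cube([1063, 309, 158]);
translate([307, 696, 158]) cube([1063, 309, 158]);
translate([307, 1005, 316]) cube([1063, 309, 158]);
translate([307, 1314, 474]) cube([1063, 309, 158]);
translate([307, 1623, 632]) cube([1063, 309, 158]);
translate([307, 1932, 790]) cube([1063, 309, 158]);
translate([307, 2241, 948]) cube([1063, 309, 158]);
translate([307, 2550, 1106]) cube([1063, 309, 158]);
translate([307, 2859, 1264]) cube([1063, 309, 158]);
translate([307, 3168, 1422]) cube([1063, 309, 158]);


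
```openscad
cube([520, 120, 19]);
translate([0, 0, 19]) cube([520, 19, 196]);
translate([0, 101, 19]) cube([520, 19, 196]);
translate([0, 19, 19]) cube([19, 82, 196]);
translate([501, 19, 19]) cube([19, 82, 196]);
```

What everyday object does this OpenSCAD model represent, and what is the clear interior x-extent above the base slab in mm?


An open box. The internal width is 482 mm.

A 520×120 base slab with four walls standing on it — an open box. The base is 520 mm wide and the walls are 19 mm thick, so the internal width is 520 − 2 × 19 = 482 mm.


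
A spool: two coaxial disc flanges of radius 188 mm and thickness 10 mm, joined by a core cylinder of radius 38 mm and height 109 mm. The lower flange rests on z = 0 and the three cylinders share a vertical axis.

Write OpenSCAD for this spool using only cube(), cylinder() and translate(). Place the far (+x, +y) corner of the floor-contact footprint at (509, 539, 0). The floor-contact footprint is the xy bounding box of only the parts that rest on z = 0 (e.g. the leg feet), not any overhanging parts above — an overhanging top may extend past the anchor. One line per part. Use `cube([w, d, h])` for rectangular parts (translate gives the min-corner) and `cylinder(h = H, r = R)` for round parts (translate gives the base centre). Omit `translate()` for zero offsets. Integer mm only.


translate([321, 351, 0]) cylinder(h = 10, r = 188);
translate([321, 351, 10]) cylinder(h = 109, r = 38);
translate([321, 351, 119]) cylinder(h = 10, r = 188);


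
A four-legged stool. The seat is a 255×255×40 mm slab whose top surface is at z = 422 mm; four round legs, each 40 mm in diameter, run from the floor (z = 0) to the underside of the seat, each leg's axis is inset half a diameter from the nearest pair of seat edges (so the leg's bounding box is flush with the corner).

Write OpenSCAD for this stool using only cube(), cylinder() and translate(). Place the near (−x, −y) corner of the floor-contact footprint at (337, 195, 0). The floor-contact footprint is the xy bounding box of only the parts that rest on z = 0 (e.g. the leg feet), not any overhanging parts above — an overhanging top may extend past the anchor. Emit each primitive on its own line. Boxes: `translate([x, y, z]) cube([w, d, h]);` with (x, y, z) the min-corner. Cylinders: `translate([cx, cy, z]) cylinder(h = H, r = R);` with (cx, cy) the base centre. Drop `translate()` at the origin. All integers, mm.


translate([337, 195, 382]) cube([255, 255, 40]);
translate([357, 215, 0]) cylinder(h = 382, r = 20);
translate([572, 215, 0]) cylinder(h = 382, r = 20);
translate([357, 430, 0]) cylinder(h = 382, r = 20);
translate([572, 430, 0]) cylinder(h = 382, r = 20);


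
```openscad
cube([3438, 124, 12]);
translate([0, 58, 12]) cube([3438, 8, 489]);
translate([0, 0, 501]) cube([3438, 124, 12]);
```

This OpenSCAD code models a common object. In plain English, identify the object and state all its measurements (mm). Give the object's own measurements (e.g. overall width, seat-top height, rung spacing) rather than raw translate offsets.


An I-beam lying along x, 3438 mm long. Overall section height 513 mm. Two flanges 124 mm wide (y) and 12 mm thick, one on the floor and one at the top; a web 8 mm thick runs between them, centred on the flange width.


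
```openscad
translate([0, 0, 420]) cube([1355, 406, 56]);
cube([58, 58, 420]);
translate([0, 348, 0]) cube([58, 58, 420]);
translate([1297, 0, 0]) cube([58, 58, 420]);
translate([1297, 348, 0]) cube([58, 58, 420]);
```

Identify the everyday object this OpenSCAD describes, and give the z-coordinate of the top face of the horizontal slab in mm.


A bench. The seat-top height is 476 mm.

A long slab on four corner posts — a bench. The slab sits at z = 420 with thickness 56, so the top is 420 + 56 = 476 mm.


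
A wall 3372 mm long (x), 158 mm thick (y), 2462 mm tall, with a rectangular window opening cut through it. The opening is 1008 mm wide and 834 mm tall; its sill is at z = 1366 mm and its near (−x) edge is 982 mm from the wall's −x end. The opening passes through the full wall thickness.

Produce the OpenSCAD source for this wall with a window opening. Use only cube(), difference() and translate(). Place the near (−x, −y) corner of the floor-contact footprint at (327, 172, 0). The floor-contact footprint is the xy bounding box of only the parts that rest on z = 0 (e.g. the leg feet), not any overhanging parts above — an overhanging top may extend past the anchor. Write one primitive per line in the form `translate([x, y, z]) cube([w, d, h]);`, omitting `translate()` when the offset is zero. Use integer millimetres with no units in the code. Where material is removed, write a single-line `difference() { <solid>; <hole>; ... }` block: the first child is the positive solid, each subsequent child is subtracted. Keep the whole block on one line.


difference() { translate([327, 172, 0]) cube([3372, 158, 2462]); translate([1309, 172, 1366]) cube([1008, 158, 834]); }


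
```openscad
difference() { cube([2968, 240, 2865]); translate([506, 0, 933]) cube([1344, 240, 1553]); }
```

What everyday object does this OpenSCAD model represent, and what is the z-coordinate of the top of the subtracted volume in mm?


A wall with a window opening. The window head height is 2486 mm.

A wall with a rectangular opening subtracted — a window. Sill at z = 933, opening 1553 mm tall, so the head is at 933 + 1553 = 2486 mm.


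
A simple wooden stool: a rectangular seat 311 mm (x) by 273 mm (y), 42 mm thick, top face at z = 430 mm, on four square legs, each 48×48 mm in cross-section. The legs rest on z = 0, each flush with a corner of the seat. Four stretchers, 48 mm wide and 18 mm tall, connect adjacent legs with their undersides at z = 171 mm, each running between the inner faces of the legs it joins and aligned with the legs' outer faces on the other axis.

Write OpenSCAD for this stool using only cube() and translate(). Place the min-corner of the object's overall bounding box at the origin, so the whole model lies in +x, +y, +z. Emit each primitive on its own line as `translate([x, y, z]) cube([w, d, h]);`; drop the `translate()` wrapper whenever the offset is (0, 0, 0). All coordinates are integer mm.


translate([0, 0, 388]) cube([311, 273, 42]);
cube([48, 48, 388]);
translate([263, 0, 0]) cube([48, 48, 388]);
translate([0, 225, 0]) cube([48, 48, 388]);
translate([263, 225, 0]) cube([48, 48, 388]);
translate([48, 0, 171]) cube([215, 48, 18]);
translate([48, 225, 171]) cube([215, 48, 18]);
translate([0, 48, 171]) cube([48, 177, 18]);
translate([263, 48, 171]) cube([48, 177, 18]);


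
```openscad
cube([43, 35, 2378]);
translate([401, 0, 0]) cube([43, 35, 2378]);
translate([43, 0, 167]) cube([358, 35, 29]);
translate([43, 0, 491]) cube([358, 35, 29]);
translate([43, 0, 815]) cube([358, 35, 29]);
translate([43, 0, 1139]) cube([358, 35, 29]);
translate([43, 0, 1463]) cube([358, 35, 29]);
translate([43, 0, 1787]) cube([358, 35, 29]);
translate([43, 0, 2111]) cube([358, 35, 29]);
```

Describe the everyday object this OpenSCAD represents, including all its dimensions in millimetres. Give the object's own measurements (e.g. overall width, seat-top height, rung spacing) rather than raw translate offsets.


A straight ladder. Two 43×35 mm vertical rails, 2378 mm tall, stand 444 mm apart (outside-to-outside) with their front faces coplanar on the −y side. 7 rungs, each 35 mm deep and 29 mm tall, span between the inner faces of the rails, front faces flush with the rails. The lowest rung's underside is at z = 167 mm and rungs are spaced 324 mm apart (underside to underside).


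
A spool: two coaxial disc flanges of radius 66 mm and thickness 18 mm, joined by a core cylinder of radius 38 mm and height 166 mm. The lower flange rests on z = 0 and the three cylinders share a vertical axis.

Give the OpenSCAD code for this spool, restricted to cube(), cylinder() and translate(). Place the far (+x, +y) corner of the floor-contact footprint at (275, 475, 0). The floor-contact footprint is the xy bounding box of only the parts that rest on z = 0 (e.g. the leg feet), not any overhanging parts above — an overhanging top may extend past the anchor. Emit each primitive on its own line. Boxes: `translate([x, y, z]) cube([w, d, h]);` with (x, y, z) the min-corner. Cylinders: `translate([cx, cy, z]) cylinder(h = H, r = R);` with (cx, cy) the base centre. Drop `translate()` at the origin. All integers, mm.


translate([209, 409, 0]) cylinder(h = 18, r = 66);
translate([209, 409, 18]) cylinder(h = 166, r = 38);
translate([209, 409, 184]) cylinder(h = 18, r = 66);


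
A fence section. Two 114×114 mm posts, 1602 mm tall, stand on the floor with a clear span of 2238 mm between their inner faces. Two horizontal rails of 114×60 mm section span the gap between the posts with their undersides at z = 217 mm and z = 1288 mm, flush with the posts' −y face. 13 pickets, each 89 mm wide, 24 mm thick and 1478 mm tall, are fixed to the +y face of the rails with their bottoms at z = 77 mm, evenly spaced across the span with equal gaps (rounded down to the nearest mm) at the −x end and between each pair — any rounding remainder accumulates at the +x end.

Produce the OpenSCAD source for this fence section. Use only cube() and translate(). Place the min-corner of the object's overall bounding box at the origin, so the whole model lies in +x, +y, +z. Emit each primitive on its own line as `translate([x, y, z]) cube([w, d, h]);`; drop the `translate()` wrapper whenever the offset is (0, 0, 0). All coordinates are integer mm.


cube([114, 114, 1602]);
translate([2352, 0, 0]) cube([114, 114, 1602]);
translate([114, 0, 217]) cube([2238, 114, 60]);
translate([114, 0, 1288]) cube([2238, 114, 60]);
translate([191, 114, 77]) cube([89, 24, 1478]);
translate([357, 114, 77]) cube([89, 24, 1478]);
translate([523, 114, 77]) cube([89, 24, 1478]);
translate([689, 114, 77]) cube([89, 24, 1478]);
translate([855, 114, 77]) cube([89, 24, 1478]);
translate([1021, 114, 77]) cube([89, 24, 1478]);
translate([1187, 114, 77]) cube([89, 24, 1478]);
translate([1353, 114, 77]) cube([89, 24, 1478]);
translate([1519, 114, 77]) cube([89, 24, 1478]);
translate([1685, 114, 77]) cube([89, 24, 1478]);
translate([1851, 114, 77]) cube([89, 24, 1478]);
translate([2017, 114, 77]) cube([89, 24, 1478]);
translate([2183, 114, 77]) cube([89, 24, 1478]);


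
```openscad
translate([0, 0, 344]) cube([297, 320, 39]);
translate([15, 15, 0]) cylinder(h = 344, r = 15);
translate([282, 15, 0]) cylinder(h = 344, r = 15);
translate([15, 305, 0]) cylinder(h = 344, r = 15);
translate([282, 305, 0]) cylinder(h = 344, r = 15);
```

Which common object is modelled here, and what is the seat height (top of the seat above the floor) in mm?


A stool. The seat height is 383 mm.

A 297×320×39 slab at z = 344 on four corner cylinders — a stool. The seat top is 344 + 39 = 383 mm.


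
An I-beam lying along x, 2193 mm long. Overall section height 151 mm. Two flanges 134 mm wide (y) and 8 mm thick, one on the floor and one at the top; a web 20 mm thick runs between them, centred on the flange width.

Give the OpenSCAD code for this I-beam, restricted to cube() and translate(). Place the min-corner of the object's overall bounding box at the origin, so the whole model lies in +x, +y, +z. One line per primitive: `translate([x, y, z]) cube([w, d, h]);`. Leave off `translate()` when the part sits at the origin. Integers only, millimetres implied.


cube([2193, 134, 8]);
translate([0, 57, 8]) cube([2193, 20, 135]);
translate([0, 0, 143]) cube([2193, 134, 8]);


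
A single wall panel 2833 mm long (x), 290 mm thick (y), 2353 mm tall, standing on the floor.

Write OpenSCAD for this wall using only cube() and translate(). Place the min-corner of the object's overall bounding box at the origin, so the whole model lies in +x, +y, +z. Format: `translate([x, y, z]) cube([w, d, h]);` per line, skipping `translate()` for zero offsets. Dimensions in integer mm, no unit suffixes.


cube([2833, 290, 2353]);


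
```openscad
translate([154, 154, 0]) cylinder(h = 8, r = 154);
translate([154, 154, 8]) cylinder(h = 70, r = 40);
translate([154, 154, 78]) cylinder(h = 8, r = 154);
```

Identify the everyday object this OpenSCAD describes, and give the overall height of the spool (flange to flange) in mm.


A spool. The overall height is 86 mm.

Three coaxial cylinders, large–small–large — a spool. Two 8 mm flanges and a 70 mm core give 8 + 70 + 8 = 86 mm.


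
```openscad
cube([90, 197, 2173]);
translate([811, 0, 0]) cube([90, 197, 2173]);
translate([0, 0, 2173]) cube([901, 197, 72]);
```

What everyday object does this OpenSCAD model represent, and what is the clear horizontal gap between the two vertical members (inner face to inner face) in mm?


A door frame. The clear opening width is 721 mm.

Two 2173 mm tall posts with a header on top — a door frame. The left jamb is 90 mm wide at x = 0; the right jamb starts at x = 811. The clear opening is 811 − 90 = 721 mm.


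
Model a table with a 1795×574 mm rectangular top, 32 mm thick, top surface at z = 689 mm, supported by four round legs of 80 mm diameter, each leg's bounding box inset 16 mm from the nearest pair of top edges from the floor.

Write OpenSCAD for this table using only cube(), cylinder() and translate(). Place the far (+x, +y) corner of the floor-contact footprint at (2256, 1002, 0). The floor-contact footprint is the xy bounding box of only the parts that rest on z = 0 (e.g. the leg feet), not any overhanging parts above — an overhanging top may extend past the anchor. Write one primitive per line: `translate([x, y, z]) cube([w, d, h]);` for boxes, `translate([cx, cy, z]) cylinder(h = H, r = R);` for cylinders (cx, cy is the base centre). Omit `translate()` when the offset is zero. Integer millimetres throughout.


translate([477, 444, 657]) cube([1795, 574, 32]);
translate([533, 500, 0]) cylinder(h = 657, r = 40);
translate([2216, 500, 0]) cylinder(h = 657, r = 40);
translate([533, 962, 0]) cylinder(h = 657, r = 40);
translate([2216, 962, 0]) cylinder(h = 657, r = 40);


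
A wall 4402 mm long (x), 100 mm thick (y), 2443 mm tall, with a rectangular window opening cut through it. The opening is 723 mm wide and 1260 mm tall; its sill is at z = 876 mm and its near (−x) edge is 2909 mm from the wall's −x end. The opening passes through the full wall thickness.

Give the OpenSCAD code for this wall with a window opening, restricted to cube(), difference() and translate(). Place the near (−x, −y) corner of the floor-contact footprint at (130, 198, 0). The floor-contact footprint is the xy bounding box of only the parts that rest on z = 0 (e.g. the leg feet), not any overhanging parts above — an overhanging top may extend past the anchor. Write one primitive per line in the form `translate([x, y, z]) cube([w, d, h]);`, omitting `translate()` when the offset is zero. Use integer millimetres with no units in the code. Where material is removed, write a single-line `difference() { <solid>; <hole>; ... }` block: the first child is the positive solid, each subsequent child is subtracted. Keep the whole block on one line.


difference() { translate([130, 198, 0]) cube([4402, 100, 2443]); translate([3039, 198, 876]) cube([723, 100, 1260]); }


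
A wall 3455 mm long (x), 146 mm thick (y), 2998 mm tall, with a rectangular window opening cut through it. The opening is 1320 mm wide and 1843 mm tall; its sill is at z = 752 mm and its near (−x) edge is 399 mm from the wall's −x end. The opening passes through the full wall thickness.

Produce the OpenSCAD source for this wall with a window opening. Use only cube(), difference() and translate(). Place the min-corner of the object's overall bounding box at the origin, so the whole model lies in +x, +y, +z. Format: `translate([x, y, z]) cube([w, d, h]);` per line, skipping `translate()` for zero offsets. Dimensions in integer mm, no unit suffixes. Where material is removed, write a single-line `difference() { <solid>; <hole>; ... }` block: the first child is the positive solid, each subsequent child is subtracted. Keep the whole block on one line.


difference() { cube([3455, 146, 2998]); translate([399, 0, 752]) cube([1320, 146, 1843]); }


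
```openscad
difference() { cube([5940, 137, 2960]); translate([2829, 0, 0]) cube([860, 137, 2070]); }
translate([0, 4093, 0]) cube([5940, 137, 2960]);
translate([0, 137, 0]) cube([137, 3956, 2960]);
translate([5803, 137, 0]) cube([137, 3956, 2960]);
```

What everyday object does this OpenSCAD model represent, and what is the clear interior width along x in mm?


A single room. The interior width is 5666 mm.

Four walls enclosing a rectangle with a door in the front wall — a room. Outside width 5940 minus two 137 mm walls gives 5666 mm.


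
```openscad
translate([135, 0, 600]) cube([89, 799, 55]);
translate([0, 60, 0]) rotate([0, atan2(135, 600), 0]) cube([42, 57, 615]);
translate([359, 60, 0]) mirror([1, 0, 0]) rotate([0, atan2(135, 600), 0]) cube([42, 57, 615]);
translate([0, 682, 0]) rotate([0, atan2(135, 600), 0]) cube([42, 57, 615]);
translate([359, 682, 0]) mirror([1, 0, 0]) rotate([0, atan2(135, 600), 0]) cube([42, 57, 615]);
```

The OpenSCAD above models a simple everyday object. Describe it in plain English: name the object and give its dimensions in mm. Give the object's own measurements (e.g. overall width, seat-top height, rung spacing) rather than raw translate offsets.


A sawhorse. A 89×799×55 mm beam (x, y, z) sits on two A-frame leg pairs. Each pair is two raked legs of 42×57 mm section (57 mm along y) splaying symmetrically in x. Each leg rises 600 mm vertically over 135 mm of horizontal reach and is 615 mm long along its own axis. Every leg's outer bottom edge rests on the floor and its outer top edge meets a bottom edge of the beam — the left legs (tilting toward +x) meet the beam's −x bottom edge, the right legs (their mirror images, tilting toward −x) meet its +x bottom edge — so the leg tops tuck under the beam, the beam's underside is 600 mm above the floor, and the feet are 359 mm apart outside-to-outside with the beam centred between them. The two leg pairs are set in 60 mm from either end of the beam.


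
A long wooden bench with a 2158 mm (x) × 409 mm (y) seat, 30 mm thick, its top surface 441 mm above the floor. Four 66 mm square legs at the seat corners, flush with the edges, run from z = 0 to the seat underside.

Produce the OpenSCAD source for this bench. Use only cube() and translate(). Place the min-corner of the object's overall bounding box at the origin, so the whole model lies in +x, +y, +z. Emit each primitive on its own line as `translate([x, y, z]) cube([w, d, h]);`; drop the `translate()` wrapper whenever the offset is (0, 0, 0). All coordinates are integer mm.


translate([0, 0, 411]) cube([2158, 409, 30]);
cube([66, 66, 411]);
translate([0, 343, 0]) cube([66, 66, 411]);
translate([2092, 0, 0]) cube([66, 66, 411]);
translate([2092, 343, 0]) cube([66, 66, 411]);


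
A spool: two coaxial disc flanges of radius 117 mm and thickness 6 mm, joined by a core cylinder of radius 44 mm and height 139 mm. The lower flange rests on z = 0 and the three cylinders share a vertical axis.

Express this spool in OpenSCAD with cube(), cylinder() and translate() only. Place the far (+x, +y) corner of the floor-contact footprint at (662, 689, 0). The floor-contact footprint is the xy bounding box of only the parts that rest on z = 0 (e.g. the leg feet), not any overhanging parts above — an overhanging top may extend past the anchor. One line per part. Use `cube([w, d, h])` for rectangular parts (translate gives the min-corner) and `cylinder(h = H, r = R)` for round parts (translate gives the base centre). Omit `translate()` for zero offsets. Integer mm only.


translate([545, 572, 0]) cylinder(h = 6, r = 117);
translate([545, 572, 6]) cylinder(h = 139, r = 44);
translate([545, 572, 145]) cylinder(h = 6, r = 117);


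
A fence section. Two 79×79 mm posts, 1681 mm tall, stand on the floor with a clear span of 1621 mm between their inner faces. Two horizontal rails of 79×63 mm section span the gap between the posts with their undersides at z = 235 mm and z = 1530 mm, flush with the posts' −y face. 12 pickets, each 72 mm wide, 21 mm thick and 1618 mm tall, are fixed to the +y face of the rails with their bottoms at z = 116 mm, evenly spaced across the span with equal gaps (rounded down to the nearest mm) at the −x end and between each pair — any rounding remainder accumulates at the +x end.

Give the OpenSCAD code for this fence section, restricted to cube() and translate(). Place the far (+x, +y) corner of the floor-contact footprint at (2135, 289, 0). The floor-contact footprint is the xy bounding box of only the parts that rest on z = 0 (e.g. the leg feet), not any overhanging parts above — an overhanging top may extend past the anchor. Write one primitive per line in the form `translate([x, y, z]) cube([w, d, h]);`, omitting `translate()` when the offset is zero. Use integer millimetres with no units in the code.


translate([356, 210, 0]) cube([79, 79, 1681]);
translate([2056, 210, 0]) cube([79, 79, 1681]);
translate([435, 210, 235]) cube([1621, 79, 63]);
translate([435, 210, 1530]) cube([1621, 79, 63]);
translate([493, 289, 116]) cube([72, 21, 1618]);
translate([623, 289, 116]) cube([72, 21, 1618]);
translate([753, 289, 116]) cube([72, 21, 1618]);
translate([883, 289, 116]) cube([72, 21, 1618]);
translate([1013, 289, 116]) cube([72, 21, 1618]);
translate([1143, 289, 116]) cube([72, 21, 1618]);
translate([1273, 289, 116]) cube([72, 21, 1618]);
translate([1403, 289, 116]) cube([72, 21, 1618]);
translate([1533, 289, 116]) cube([72, 21, 1618]);
translate([1663, 289, 116]) cube([72, 21, 1618]);
translate([1793, 289, 116]) cube([72, 21, 1618]);
translate([1923, 289, 116]) cube([72, 21, 1618]);


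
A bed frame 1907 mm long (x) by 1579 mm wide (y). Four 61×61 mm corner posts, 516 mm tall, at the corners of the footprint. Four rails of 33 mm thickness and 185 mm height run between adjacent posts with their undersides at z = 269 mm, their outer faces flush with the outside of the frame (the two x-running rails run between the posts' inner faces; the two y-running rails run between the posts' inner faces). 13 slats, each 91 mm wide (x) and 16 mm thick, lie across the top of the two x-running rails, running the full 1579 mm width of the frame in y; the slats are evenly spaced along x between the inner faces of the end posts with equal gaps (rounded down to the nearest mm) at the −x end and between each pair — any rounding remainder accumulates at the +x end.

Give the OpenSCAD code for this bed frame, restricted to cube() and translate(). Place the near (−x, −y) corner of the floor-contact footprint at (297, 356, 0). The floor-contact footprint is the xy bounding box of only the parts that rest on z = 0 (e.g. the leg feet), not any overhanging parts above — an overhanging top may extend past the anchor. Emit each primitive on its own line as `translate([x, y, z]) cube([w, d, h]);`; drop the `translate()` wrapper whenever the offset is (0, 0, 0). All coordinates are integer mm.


translate([297, 356, 0]) cube([61, 61, 516]);
translate([297, 1874, 0]) cube([61, 61, 516]);
translate([2143, 356, 0]) cube([61, 61, 516]);
translate([2143, 1874, 0]) cube([61, 61, 516]);
translate([358, 356, 269]) cube([1785, 33, 185]);
translate([358, 1902, 269]) cube([1785, 33, 185]);
translate([297, 417, 269]) cube([33, 1457, 185]);
translate([2171, 417, 269]) cube([33, 1457, 185]);
translate([401, 356, 454]) cube([91, 1579, 16]);
translate([535, 356, 454]) cube([91, 1579, 16]);
translate([669, 356, 454]) cube([91, 1579, 16]);
translate([803, 356, 454]) cube([91, 1579, 16]);
translate([937, 356, 454]) cube([91, 1579, 16]);
translate([1071, 356, 454]) cube([91, 1579, 16]);
translate([1205, 356, 454]) cube([91, 1579, 16]);
translate([1339, 356, 454]) cube([91, 1579, 16]);
translate([1473, 356, 454]) cube([91, 1579, 16]);
translate([1607, 356, 454]) cube([91, 1579, 16]);
translate([1741, 356, 454]) cube([91, 1579, 16]);
translate([1875, 356, 454]) cube([91, 1579, 16]);
translate([2009, 356, 454]) cube([91, 1579, 16]);


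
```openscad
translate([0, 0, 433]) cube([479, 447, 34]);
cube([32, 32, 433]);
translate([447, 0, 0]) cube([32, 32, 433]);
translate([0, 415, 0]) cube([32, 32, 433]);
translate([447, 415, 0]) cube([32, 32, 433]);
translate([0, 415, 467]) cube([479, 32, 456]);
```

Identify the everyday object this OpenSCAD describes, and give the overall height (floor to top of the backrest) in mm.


A chair. The overall height is 923 mm.

A slab on four corner posts with a tall panel at the back — a chair. The seat slab sits at z = 433 with thickness 34, and the 456 mm backrest starts at the seat top, so the overall height is 433 + 34 + 456 = 923 mm.


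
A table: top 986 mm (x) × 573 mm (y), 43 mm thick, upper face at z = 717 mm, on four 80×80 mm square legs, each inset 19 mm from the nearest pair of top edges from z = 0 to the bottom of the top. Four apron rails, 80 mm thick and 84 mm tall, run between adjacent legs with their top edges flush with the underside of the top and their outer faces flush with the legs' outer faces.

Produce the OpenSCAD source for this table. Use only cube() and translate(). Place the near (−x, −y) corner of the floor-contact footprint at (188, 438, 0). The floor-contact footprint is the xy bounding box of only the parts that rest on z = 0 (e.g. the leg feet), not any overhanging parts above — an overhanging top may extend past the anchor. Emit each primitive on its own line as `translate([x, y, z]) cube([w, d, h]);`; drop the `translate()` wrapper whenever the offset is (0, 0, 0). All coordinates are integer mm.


translate([169, 419, 674]) cube([986, 573, 43]);
translate([188, 438, 0]) cube([80, 80, 674]);
translate([1056, 438, 0]) cube([80, 80, 674]);
translate([188, 893, 0]) cube([80, 80, 674]);
translate([1056, 893, 0]) cube([80, 80, 674]);
translate([268, 438, 590]) cube([788, 80, 84]);
translate([268, 893, 590]) cube([788, 80, 84]);
translate([188, 518, 590]) cube([80, 375, 84]);
translate([1056, 518, 590]) cube([80, 375, 84]);
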